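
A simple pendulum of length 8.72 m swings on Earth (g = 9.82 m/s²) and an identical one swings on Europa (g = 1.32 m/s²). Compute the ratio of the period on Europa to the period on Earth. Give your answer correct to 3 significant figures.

T ∝ 1/√g, so T₂/T₁ = √(g₁/g₂) = √(9.82/1.32) = 2.73.

2.73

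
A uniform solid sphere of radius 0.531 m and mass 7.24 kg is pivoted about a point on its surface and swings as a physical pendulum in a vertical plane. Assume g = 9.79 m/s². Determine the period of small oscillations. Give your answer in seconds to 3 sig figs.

I_cm = (2/5)mr² = 0.8166 kg·m². The pivot is at distance d = 0.531 m from the centre of mass.
By the parallel-axis theorem, I = I_cm + md² = 0.8166 + 2.041 = 2.858 kg·m².
T = 2π√(I/(mgd)) = 2π√(2.858/(7.24 × 9.79 × 0.531)) = 1.73 s.

1.73 s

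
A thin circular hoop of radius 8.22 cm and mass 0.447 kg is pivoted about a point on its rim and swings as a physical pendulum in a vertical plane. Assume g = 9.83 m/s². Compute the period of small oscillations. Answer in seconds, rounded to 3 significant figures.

0.813 s

I_cm = mr² = 0.003020 kg·m². The pivot is at distance d = 0.0822 m from the centre of mass.
By the parallel-axis theorem, I = I_cm + md² = 0.003020 + 0.003020 = 0.006041 kg·m².
T = 2π√(I/(mgd)) = 2π√(0.006041/(0.447 × 9.83 × 0.0822)) = 0.813 s.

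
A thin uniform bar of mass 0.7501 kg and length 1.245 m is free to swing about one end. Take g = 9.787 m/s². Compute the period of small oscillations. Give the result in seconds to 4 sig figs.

For a physical pendulum T = 2π√(I/(mgd)), with d = 0.62250 m from pivot to centre of mass.
I_cm = mL²/12 = 0.7501 × 1.245²/12 = 0.096889 kg·m²; I = I_cm + md² = 0.096889 + 0.7501 × 0.62250² = 0.38756 kg·m².
T = 2π√(0.38756/(0.7501 × 9.787 × 0.62250)) = 1.830 s.

1.830 s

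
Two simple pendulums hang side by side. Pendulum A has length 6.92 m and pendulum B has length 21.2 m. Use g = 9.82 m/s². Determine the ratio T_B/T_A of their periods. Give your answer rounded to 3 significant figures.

T ∝ √L, so T_B/T_A = √(L_B/L_A) = √(21.2/6.92) = 1.75.

1.75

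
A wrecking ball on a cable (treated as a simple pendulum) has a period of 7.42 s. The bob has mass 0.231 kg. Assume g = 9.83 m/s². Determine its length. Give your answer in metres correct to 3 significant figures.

From T = 2π√(L/g), L = gT²/(4π²) = 9.83 × 7.420²/(4π²) = 13.7 m.

13.7 m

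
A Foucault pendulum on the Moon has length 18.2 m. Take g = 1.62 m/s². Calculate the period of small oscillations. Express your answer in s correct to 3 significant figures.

T = 2π√(L/g) = 2π√(18.2/1.62) = 2π × 3.352 = 21.1 s.

21.1 s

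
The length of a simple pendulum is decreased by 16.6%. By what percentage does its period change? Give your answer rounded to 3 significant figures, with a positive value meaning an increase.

T ∝ √L, so T'/T = √(0.8340) = 0.9132.
Percentage change in T = (0.9132 − 1) × 100% = -8.68%.

-8.68%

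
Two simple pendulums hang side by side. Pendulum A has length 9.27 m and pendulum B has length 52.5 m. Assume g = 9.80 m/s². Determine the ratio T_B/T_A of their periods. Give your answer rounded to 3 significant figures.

2.38

T ∝ √L, so T_B/T_A = √(L_B/L_A) = √(52.5/9.27) = 2.38.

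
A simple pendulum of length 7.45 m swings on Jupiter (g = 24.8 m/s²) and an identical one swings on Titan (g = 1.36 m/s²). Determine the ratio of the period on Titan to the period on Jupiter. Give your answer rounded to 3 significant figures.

4.27

T ∝ 1/√g, so T₂/T₁ = √(g₁/g₂) = √(24.8/1.36) = 4.27.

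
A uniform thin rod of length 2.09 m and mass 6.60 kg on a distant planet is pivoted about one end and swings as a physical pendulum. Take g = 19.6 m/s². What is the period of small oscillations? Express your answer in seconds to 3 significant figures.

For a physical pendulum T = 2π√(I/(mgd)), with d = 1.045 m from pivot to centre of mass.
I_cm = mL²/12 = 6.60 × 2.09²/12 = 2.402 kg·m²; I = I_cm + md² = 2.402 + 6.60 × 1.045² = 9.610 kg·m².
T = 2π√(9.610/(6.60 × 19.6 × 1.045)) = 1.68 s.

1.68 s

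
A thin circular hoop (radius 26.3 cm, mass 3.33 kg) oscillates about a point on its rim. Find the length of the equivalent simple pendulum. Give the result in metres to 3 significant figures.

The equivalent simple-pendulum length is L_eq = I/(md), where I is about the pivot and d = 0.2630 m.
I_cm = mR² = 0.2303 kg·m², so I = I_cm + md² = 0.2303 + 0.2303 = 0.4607 kg·m².
L_eq = 0.4607/(3.33 × 0.2630) = 0.526 m.

0.526 m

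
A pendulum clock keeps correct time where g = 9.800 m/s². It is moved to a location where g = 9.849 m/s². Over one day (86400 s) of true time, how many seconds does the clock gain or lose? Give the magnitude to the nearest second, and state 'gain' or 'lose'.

gain 216 s

The clock's period scales as T ∝ 1/√g, so T'/T = √(9.800/9.849) = 0.997509.
In 86400 s of true time the clock registers 86400/0.997509 = 86615.7 s, so it gains 216 s.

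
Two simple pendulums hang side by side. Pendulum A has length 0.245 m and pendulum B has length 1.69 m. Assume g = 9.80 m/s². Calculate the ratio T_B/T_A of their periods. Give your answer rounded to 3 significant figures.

T ∝ √L, so T_B/T_A = √(L_B/L_A) = √(1.69/0.245) = 2.63.

2.63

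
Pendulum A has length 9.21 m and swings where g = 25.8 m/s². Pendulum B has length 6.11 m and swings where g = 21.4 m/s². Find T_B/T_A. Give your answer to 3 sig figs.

T = 2π√(L/g), so T_B/T_A = √((L_B/g_B)/(L_A/g_A)) = √((6.11/21.4)/(9.21/25.8)) = 0.894.

0.894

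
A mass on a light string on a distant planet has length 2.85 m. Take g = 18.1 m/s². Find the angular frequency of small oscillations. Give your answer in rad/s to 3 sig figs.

ω = √(g/L) = √(18.1/2.85) = 2.52 rad/s.

2.52 rad/s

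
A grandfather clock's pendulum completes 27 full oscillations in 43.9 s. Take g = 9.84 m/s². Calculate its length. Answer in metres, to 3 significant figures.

0.659 m

T = 43.9/27 = 1.626 s.
From T = 2π√(L/g), L = gT²/(4π²) = 9.84 × 1.626²/(4π²) = 0.659 m.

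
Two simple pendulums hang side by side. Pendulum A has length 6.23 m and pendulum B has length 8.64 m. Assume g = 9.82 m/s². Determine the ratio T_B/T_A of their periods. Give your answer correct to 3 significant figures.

T ∝ √L, so T_B/T_A = √(L_B/L_A) = √(8.64/6.23) = 1.18.

1.18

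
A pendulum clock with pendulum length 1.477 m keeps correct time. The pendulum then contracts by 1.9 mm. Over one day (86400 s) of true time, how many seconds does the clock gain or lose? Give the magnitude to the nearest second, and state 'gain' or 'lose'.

gain 56 s

T ∝ √L, so T'/T = √(1.47510/1.477) = 0.999357.
In 86400 s of true time the clock registers 86400/0.999357 = 86455.6 s, so it gains 56 s.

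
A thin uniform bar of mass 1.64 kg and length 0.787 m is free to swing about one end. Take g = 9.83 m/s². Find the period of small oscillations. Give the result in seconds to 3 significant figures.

For a physical pendulum T = 2π√(I/(mgd)), with d = 0.3935 m from pivot to centre of mass.
I_cm = mL²/12 = 1.64 × 0.787²/12 = 0.08465 kg·m²; I = I_cm + md² = 0.08465 + 1.64 × 0.3935² = 0.3386 kg·m².
T = 2π√(0.3386/(1.64 × 9.83 × 0.3935)) = 1.45 s.

1.45 s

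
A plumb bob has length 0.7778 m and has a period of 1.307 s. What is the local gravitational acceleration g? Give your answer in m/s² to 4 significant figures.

From T = 2π√(L/g), g = 4π²L/T² = 4π² × 0.7778/1.3070² = 17.98 m/s².

17.98 m/s²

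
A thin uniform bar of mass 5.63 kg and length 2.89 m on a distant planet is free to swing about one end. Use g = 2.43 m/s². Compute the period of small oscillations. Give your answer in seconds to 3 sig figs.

For a physical pendulum T = 2π√(I/(mgd)), with d = 1.445 m from pivot to centre of mass.
I_cm = mL²/12 = 5.63 × 2.89²/12 = 3.919 kg·m²; I = I_cm + md² = 3.919 + 5.63 × 1.445² = 15.67 kg·m².
T = 2π√(15.67/(5.63 × 2.43 × 1.445)) = 5.59 s.

5.59 s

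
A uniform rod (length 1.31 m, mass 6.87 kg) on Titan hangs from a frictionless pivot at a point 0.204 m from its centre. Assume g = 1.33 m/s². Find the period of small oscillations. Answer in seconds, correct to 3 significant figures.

5.18 s

For a physical pendulum T = 2π√(I/(mgd)), with d = 0.2040 m from pivot to centre of mass.
I_cm = mL²/12 = 6.87 × 1.31²/12 = 0.9825 kg·m²; I = I_cm + md² = 0.9825 + 6.87 × 0.2040² = 1.268 kg·m².
T = 2π√(1.268/(6.87 × 1.33 × 0.2040)) = 5.18 s.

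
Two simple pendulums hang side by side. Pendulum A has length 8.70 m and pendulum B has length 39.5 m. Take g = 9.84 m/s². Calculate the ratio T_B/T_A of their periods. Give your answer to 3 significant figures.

2.13

T ∝ √L, so T_B/T_A = √(L_B/L_A) = √(39.5/8.70) = 2.13.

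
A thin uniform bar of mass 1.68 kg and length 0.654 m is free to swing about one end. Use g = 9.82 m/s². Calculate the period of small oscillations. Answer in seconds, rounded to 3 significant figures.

For a physical pendulum T = 2π√(I/(mgd)), with d = 0.3270 m from pivot to centre of mass.
I_cm = mL²/12 = 1.68 × 0.654²/12 = 0.05988 kg·m²; I = I_cm + md² = 0.05988 + 1.68 × 0.3270² = 0.2395 kg·m².
T = 2π√(0.2395/(1.68 × 9.82 × 0.3270)) = 1.32 s.

1.32 s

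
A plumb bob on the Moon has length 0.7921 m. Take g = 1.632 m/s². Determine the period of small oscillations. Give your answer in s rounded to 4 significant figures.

4.377 s

T = 2π√(L/g) = 2π√(0.7921/1.632) = 2π × 0.69667 = 4.377 s.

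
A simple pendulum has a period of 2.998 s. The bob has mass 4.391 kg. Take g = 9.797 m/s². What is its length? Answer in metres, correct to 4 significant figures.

2.230 m

From T = 2π√(L/g), L = gT²/(4π²) = 9.797 × 2.9980²/(4π²) = 2.230 m.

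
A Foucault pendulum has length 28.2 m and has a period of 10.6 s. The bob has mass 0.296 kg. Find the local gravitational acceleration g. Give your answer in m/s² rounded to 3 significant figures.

9.91 m/s²

From T = 2π√(L/g), g = 4π²L/T² = 4π² × 28.2/10.60² = 9.91 m/s².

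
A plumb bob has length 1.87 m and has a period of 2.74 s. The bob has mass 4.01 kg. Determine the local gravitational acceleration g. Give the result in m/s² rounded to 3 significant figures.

9.83 m/s²

From T = 2π√(L/g), g = 4π²L/T² = 4π² × 1.87/2.740² = 9.83 m/s².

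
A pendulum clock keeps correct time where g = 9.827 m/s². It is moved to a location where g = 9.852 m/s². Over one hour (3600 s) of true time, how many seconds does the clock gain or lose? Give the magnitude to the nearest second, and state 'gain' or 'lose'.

The clock's period scales as T ∝ 1/√g, so T'/T = √(9.827/9.852) = 0.998730.
In 3600 s of true time the clock registers 3600/0.998730 = 3604.6 s, so it gains 5 s.

gain 5 s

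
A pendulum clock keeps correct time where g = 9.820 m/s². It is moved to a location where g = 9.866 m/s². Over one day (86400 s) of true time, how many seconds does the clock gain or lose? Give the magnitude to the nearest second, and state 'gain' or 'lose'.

gain 202 s

The clock's period scales as T ∝ 1/√g, so T'/T = √(9.820/9.866) = 0.997666.
In 86400 s of true time the clock registers 86400/0.997666 = 86602.1 s, so it gains 202 s.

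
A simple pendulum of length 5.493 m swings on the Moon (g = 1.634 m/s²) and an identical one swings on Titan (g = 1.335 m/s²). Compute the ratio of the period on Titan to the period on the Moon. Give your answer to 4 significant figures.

T ∝ 1/√g, so T₂/T₁ = √(g₁/g₂) = √(1.634/1.335) = 1.106.

1.106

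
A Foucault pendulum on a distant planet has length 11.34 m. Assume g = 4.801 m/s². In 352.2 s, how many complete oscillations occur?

T = 2π√(L/g) = 2π√(11.34/4.801) = 9.6565 s.
Number of complete oscillations = ⌊352.2/9.6565⌋ = ⌊36.473⌋ = 36.

36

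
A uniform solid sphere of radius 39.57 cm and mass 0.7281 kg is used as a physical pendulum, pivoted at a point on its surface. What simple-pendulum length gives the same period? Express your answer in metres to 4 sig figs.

0.5540 m

The equivalent simple-pendulum length is L_eq = I/(md), where I is about the pivot and d = 0.39570 m.
I_cm = (2/5)mR² = 0.045602 kg·m², so I = I_cm + md² = 0.045602 + 0.11400 = 0.15961 kg·m².
L_eq = 0.15961/(0.7281 × 0.39570) = 0.5540 m.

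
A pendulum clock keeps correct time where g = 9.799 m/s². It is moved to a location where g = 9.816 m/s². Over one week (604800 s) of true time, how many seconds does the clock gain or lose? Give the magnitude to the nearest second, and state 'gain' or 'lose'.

gain 524 s

The clock's period scales as T ∝ 1/√g, so T'/T = √(9.799/9.816) = 0.999134.
In 604800 s of true time the clock registers 604800/0.999134 = 605324.4 s, so it gains 524 s.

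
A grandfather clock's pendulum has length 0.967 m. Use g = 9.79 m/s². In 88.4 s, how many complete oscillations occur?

44

T = 2π√(L/g) = 2π√(0.967/9.79) = 1.975 s.
Number of complete oscillations = ⌊88.4/1.975⌋ = ⌊44.77⌋ = 44.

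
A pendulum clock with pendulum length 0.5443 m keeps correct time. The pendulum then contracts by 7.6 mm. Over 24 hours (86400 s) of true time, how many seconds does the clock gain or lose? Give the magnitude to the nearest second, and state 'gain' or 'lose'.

gain 610 s

T ∝ √L, so T'/T = √(0.53670/0.5443) = 0.992994.
In 86400 s of true time the clock registers 86400/0.992994 = 87009.6 s, so it gains 610 s.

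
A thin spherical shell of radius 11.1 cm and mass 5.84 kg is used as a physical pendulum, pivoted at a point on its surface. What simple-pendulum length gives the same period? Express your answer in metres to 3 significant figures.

The equivalent simple-pendulum length is L_eq = I/(md), where I is about the pivot and d = 0.1110 m.
I_cm = (2/3)mR² = 0.04797 kg·m², so I = I_cm + md² = 0.04797 + 0.07195 = 0.1199 kg·m².
L_eq = 0.1199/(5.84 × 0.1110) = 0.185 m.

0.185 m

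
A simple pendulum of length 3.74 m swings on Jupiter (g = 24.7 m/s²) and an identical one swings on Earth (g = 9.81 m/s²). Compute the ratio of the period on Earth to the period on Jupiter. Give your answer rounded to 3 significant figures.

T ∝ 1/√g, so T₂/T₁ = √(g₁/g₂) = √(24.7/9.81) = 1.59.

1.59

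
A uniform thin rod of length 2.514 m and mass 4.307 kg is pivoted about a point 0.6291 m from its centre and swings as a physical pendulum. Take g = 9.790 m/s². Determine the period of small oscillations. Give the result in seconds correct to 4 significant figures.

For a physical pendulum T = 2π√(I/(mgd)), with d = 0.62910 m from pivot to centre of mass.
I_cm = mL²/12 = 4.307 × 2.514²/12 = 2.2684 kg·m²; I = I_cm + md² = 2.2684 + 4.307 × 0.62910² = 3.9730 kg·m².
T = 2π√(3.9730/(4.307 × 9.790 × 0.62910)) = 2.432 s.

2.432 s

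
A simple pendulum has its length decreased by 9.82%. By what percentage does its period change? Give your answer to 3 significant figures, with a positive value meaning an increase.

T ∝ √L, so T'/T = √(0.9018) = 0.9496.
Percentage change in T = (0.9496 − 1) × 100% = -5.04%.

-5.04%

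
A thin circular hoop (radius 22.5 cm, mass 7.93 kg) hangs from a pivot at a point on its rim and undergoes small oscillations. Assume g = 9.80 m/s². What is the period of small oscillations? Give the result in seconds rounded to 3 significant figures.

1.35 s

I_cm = mr² = 0.4015 kg·m². The pivot is at distance d = 0.225 m from the centre of mass.
By the parallel-axis theorem, I = I_cm + md² = 0.4015 + 0.4015 = 0.8029 kg·m².
T = 2π√(I/(mgd)) = 2π√(0.8029/(7.93 × 9.80 × 0.225)) = 1.35 s.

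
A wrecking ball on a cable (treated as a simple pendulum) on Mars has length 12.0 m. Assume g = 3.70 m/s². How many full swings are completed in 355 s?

T = 2π√(L/g) = 2π√(12.0/3.70) = 11.32 s.
Number of complete oscillations = ⌊355/11.32⌋ = ⌊31.37⌋ = 31.

31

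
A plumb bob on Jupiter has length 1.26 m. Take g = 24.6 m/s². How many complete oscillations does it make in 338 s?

237

T = 2π√(L/g) = 2π√(1.26/24.6) = 1.422 s.
Number of complete oscillations = ⌊338/1.422⌋ = ⌊237.7⌋ = 237.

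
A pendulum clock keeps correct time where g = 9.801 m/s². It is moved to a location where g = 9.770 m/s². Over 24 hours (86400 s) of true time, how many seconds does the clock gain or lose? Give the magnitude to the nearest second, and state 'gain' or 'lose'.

The clock's period scales as T ∝ 1/√g, so T'/T = √(9.801/9.770) = 1.00159.
In 86400 s of true time the clock registers 86400/1.00159 = 86263.3 s, so it loses 137 s.

lose 137 s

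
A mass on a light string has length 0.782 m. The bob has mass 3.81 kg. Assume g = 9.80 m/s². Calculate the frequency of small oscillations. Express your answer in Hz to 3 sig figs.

T = 2π√(L/g) = 2π√(0.782/9.80) = 1.775 s, so f = 1/T = 0.563 Hz.

0.563 Hz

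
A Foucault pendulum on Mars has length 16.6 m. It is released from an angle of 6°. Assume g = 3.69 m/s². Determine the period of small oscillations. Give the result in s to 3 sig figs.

13.3 s

T = 2π√(L/g) = 2π√(16.6/3.69) = 2π × 2.121 = 13.3 s.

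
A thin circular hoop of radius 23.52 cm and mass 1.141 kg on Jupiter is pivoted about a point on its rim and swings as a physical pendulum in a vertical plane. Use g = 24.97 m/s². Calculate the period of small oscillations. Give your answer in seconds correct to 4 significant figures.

0.8624 s

I_cm = mr² = 0.063119 kg·m². The pivot is at distance d = 0.2352 m from the centre of mass.
By the parallel-axis theorem, I = I_cm + md² = 0.063119 + 0.063119 = 0.12624 kg·m².
T = 2π√(I/(mgd)) = 2π√(0.12624/(1.141 × 24.97 × 0.2352)) = 0.8624 s.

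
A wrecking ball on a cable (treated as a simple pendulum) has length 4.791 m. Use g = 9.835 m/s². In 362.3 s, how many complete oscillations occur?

82

T = 2π√(L/g) = 2π√(4.791/9.835) = 4.3854 s.
Number of complete oscillations = ⌊362.3/4.3854⌋ = ⌊82.616⌋ = 82.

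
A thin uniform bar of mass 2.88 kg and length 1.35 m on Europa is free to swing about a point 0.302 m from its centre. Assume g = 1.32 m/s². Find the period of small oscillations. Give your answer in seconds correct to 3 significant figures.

4.91 s

For a physical pendulum T = 2π√(I/(mgd)), with d = 0.3020 m from pivot to centre of mass.
I_cm = mL²/12 = 2.88 × 1.35²/12 = 0.4374 kg·m²; I = I_cm + md² = 0.4374 + 2.88 × 0.3020² = 0.7001 kg·m².
T = 2π√(0.7001/(2.88 × 1.32 × 0.3020)) = 4.91 s.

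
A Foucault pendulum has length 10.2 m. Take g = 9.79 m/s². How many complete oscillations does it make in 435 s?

T = 2π√(L/g) = 2π√(10.2/9.79) = 6.413 s.
Number of complete oscillations = ⌊435/6.413⌋ = ⌊67.83⌋ = 67.

67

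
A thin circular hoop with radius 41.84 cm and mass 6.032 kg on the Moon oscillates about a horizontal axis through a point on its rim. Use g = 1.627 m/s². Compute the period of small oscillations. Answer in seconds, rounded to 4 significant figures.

4.506 s

I_cm = mr² = 1.0560 kg·m². The pivot is at distance d = 0.4184 m from the centre of mass.
By the parallel-axis theorem, I = I_cm + md² = 1.0560 + 1.0560 = 2.1119 kg·m².
T = 2π√(I/(mgd)) = 2π√(2.1119/(6.032 × 1.627 × 0.4184)) = 4.506 s.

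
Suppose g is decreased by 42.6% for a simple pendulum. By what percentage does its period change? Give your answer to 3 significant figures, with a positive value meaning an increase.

32.0%

T ∝ 1/√g, so T'/T = 1/√(0.5740) = 1.320.
Percentage change in T = (1.320 − 1) × 100% = 32.0%.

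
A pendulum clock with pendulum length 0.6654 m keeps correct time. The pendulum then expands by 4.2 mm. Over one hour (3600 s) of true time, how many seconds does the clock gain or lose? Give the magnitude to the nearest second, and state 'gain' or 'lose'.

T ∝ √L, so T'/T = √(0.66960/0.6654) = 1.00315.
In 3600 s of true time the clock registers 3600/1.00315 = 3588.7 s, so it loses 11 s.

lose 11 s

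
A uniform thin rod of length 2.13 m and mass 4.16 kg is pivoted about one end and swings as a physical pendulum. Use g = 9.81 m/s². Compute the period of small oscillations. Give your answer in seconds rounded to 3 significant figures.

For a physical pendulum T = 2π√(I/(mgd)), with d = 1.065 m from pivot to centre of mass.
I_cm = mL²/12 = 4.16 × 2.13²/12 = 1.573 kg·m²; I = I_cm + md² = 1.573 + 4.16 × 1.065² = 6.291 kg·m².
T = 2π√(6.291/(4.16 × 9.81 × 1.065)) = 2.39 s.

2.39 s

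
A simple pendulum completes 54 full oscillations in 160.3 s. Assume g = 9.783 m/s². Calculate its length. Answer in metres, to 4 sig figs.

T = 160.3/54 = 2.9685 s.
From T = 2π√(L/g), L = gT²/(4π²) = 9.783 × 2.9685²/(4π²) = 2.184 m.

2.184 m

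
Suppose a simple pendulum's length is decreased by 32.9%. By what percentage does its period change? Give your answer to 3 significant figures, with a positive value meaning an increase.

-18.1%

T ∝ √L, so T'/T = √(0.6710) = 0.8191.
Percentage change in T = (0.8191 − 1) × 100% = -18.1%.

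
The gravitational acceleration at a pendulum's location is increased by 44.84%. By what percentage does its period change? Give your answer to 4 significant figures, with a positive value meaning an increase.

-16.91%

T ∝ 1/√g, so T'/T = 1/√(1.4484) = 0.83091.
Percentage change in T = (0.83091 − 1) × 100% = -16.91%.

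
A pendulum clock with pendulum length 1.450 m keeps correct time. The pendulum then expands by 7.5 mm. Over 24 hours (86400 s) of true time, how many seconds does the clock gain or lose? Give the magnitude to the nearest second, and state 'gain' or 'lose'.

T ∝ √L, so T'/T = √(1.45750/1.450) = 1.00258.
In 86400 s of true time the clock registers 86400/1.00258 = 86177.4 s, so it loses 223 s.

lose 223 s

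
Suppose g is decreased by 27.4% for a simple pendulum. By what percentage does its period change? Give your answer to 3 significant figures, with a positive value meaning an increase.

17.4%

T ∝ 1/√g, so T'/T = 1/√(0.7260) = 1.174.
Percentage change in T = (1.174 − 1) × 100% = 17.4%.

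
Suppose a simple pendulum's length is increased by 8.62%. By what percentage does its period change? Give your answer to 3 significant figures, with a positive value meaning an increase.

4.22%

T ∝ √L, so T'/T = √(1.086) = 1.042.
Percentage change in T = (1.042 − 1) × 100% = 4.22%.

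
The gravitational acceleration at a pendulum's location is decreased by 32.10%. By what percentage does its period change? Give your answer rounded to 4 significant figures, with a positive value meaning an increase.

T ∝ 1/√g, so T'/T = 1/√(0.67900) = 1.2136.
Percentage change in T = (1.2136 − 1) × 100% = 21.36%.

21.36%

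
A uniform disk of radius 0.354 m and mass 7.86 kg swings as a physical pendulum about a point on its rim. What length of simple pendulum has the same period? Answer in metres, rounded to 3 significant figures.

0.531 m

The equivalent simple-pendulum length is L_eq = I/(md), where I is about the pivot and d = 0.3540 m.
I_cm = ½mR² = 0.4925 kg·m², so I = I_cm + md² = 0.4925 + 0.9850 = 1.477 kg·m².
L_eq = 1.477/(7.86 × 0.3540) = 0.531 m.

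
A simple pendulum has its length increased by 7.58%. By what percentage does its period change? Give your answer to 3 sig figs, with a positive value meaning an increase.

3.72%

T ∝ √L, so T'/T = √(1.076) = 1.037.
Percentage change in T = (1.037 − 1) × 100% = 3.72%.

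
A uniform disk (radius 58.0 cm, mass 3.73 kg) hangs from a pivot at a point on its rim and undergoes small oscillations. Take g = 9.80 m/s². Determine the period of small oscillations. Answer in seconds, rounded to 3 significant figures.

I_cm = ½mr² = 0.6274 kg·m². The pivot is at distance d = 0.580 m from the centre of mass.
By the parallel-axis theorem, I = I_cm + md² = 0.6274 + 1.255 = 1.882 kg·m².
T = 2π√(I/(mgd)) = 2π√(1.882/(3.73 × 9.80 × 0.580)) = 1.87 s.

1.87 s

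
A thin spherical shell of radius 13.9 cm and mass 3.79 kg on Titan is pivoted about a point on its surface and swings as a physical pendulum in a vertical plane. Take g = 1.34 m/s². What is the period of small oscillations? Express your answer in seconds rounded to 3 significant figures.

I_cm = (2/3)mr² = 0.04882 kg·m². The pivot is at distance d = 0.139 m from the centre of mass.
By the parallel-axis theorem, I = I_cm + md² = 0.04882 + 0.07323 = 0.1220 kg·m².
T = 2π√(I/(mgd)) = 2π√(0.1220/(3.79 × 1.34 × 0.139)) = 2.61 s.

2.61 s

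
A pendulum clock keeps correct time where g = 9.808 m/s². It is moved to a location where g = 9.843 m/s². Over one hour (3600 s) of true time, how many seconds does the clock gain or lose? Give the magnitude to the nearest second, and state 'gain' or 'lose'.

gain 6 s

The clock's period scales as T ∝ 1/√g, so T'/T = √(9.808/9.843) = 0.998221.
In 3600 s of true time the clock registers 3600/0.998221 = 3606.4 s, so it gains 6 s.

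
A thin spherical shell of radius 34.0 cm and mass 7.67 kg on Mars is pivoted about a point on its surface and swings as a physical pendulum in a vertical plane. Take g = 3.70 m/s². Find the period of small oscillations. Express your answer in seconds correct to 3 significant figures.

2.46 s

I_cm = (2/3)mr² = 0.5911 kg·m². The pivot is at distance d = 0.340 m from the centre of mass.
By the parallel-axis theorem, I = I_cm + md² = 0.5911 + 0.8867 = 1.478 kg·m².
T = 2π√(I/(mgd)) = 2π√(1.478/(7.67 × 3.70 × 0.340)) = 2.46 s.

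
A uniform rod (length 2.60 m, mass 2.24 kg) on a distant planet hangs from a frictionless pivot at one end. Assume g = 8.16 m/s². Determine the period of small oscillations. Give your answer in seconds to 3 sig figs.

For a physical pendulum T = 2π√(I/(mgd)), with d = 1.300 m from pivot to centre of mass.
I_cm = mL²/12 = 2.24 × 2.60²/12 = 1.262 kg·m²; I = I_cm + md² = 1.262 + 2.24 × 1.300² = 5.047 kg·m².
T = 2π√(5.047/(2.24 × 8.16 × 1.300)) = 2.90 s.

2.90 s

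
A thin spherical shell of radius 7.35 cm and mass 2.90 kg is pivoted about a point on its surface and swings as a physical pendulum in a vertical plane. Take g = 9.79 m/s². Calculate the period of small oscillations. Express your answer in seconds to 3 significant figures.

0.703 s

I_cm = (2/3)mr² = 0.01044 kg·m². The pivot is at distance d = 0.0735 m from the centre of mass.
By the parallel-axis theorem, I = I_cm + md² = 0.01044 + 0.01567 = 0.02611 kg·m².
T = 2π√(I/(mgd)) = 2π√(0.02611/(2.90 × 9.79 × 0.0735)) = 0.703 s.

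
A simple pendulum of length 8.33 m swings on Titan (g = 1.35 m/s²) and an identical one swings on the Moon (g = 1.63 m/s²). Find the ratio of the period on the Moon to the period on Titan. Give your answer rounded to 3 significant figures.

T ∝ 1/√g, so T₂/T₁ = √(g₁/g₂) = √(1.35/1.63) = 0.910.

0.910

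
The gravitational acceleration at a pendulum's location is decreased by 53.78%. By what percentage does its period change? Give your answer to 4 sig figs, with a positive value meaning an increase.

T ∝ 1/√g, so T'/T = 1/√(0.46220) = 1.4709.
Percentage change in T = (1.4709 − 1) × 100% = 47.09%.

47.09%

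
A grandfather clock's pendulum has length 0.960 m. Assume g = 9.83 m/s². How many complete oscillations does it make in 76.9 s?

39

T = 2π√(L/g) = 2π√(0.960/9.83) = 1.964 s.
Number of complete oscillations = ⌊76.9/1.964⌋ = ⌊39.16⌋ = 39.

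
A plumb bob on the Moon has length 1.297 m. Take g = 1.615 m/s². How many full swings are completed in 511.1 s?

T = 2π√(L/g) = 2π√(1.297/1.615) = 5.6307 s.
Number of complete oscillations = ⌊511.1/5.6307⌋ = ⌊90.770⌋ = 90.

90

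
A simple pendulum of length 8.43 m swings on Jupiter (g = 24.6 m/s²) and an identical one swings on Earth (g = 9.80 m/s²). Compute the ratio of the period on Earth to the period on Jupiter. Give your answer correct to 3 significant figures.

T ∝ 1/√g, so T₂/T₁ = √(g₁/g₂) = √(24.6/9.80) = 1.58.

1.58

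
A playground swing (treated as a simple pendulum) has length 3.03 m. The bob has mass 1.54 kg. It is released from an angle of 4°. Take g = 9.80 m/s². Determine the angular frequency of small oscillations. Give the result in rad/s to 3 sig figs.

ω = √(g/L) = √(9.80/3.03) = 1.80 rad/s.

1.80 rad/s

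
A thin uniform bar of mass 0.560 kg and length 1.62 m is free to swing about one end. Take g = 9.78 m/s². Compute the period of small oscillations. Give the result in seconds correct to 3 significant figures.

2.09 s

For a physical pendulum T = 2π√(I/(mgd)), with d = 0.8100 m from pivot to centre of mass.
I_cm = mL²/12 = 0.560 × 1.62²/12 = 0.1225 kg·m²; I = I_cm + md² = 0.1225 + 0.560 × 0.8100² = 0.4899 kg·m².
T = 2π√(0.4899/(0.560 × 9.78 × 0.8100)) = 2.09 s.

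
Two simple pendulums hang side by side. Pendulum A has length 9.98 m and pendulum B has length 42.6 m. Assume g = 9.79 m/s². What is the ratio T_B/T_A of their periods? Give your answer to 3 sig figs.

2.07

T ∝ √L, so T_B/T_A = √(L_B/L_A) = √(42.6/9.98) = 2.07.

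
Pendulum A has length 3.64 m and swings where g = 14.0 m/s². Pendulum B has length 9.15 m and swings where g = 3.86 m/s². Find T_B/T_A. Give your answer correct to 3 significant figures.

T = 2π√(L/g), so T_B/T_A = √((L_B/g_B)/(L_A/g_A)) = √((9.15/3.86)/(3.64/14.0)) = 3.02.

3.02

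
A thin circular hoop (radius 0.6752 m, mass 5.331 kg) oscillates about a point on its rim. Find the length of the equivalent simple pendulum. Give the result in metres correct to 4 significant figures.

The equivalent simple-pendulum length is L_eq = I/(md), where I is about the pivot and d = 0.67520 m.
I_cm = mR² = 2.4304 kg·m², so I = I_cm + md² = 2.4304 + 2.4304 = 4.8608 kg·m².
L_eq = 4.8608/(5.331 × 0.67520) = 1.350 m.

1.350 m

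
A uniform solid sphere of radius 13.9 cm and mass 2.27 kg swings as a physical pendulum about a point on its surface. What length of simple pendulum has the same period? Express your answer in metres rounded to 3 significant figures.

The equivalent simple-pendulum length is L_eq = I/(md), where I is about the pivot and d = 0.1390 m.
I_cm = (2/5)mR² = 0.01754 kg·m², so I = I_cm + md² = 0.01754 + 0.04386 = 0.06140 kg·m².
L_eq = 0.06140/(2.27 × 0.1390) = 0.195 m.

0.195 m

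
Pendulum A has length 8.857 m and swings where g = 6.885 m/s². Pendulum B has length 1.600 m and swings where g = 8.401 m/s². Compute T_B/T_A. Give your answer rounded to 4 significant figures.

0.3848

T = 2π√(L/g), so T_B/T_A = √((L_B/g_B)/(L_A/g_A)) = √((1.600/8.401)/(8.857/6.885)) = 0.3848.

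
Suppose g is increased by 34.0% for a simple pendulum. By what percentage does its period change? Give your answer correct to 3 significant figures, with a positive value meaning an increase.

-13.6%

T ∝ 1/√g, so T'/T = 1/√(1.340) = 0.8639.
Percentage change in T = (0.8639 − 1) × 100% = -13.6%.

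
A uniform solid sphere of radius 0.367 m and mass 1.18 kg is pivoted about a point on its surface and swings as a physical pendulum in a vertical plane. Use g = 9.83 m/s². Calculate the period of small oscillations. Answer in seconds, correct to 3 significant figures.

1.44 s

I_cm = (2/5)mr² = 0.06357 kg·m². The pivot is at distance d = 0.367 m from the centre of mass.
By the parallel-axis theorem, I = I_cm + md² = 0.06357 + 0.1589 = 0.2225 kg·m².
T = 2π√(I/(mgd)) = 2π√(0.2225/(1.18 × 9.83 × 0.367)) = 1.44 s.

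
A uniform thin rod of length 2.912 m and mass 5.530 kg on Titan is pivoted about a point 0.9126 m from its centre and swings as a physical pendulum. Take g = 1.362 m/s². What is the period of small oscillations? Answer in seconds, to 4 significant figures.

For a physical pendulum T = 2π√(I/(mgd)), with d = 0.91260 m from pivot to centre of mass.
I_cm = mL²/12 = 5.530 × 2.912²/12 = 3.9077 kg·m²; I = I_cm + md² = 3.9077 + 5.530 × 0.91260² = 8.5133 kg·m².
T = 2π√(8.5133/(5.530 × 1.362 × 0.91260)) = 6.993 s.

6.993 s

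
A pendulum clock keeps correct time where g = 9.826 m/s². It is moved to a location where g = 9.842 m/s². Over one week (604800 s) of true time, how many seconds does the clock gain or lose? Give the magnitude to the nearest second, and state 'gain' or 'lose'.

gain 492 s

The clock's period scales as T ∝ 1/√g, so T'/T = √(9.826/9.842) = 0.999187.
In 604800 s of true time the clock registers 604800/0.999187 = 605292.2 s, so it gains 492 s.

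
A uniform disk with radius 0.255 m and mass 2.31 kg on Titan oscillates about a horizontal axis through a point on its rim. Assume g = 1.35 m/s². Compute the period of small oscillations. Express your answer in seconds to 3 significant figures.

I_cm = ½mr² = 0.07510 kg·m². The pivot is at distance d = 0.255 m from the centre of mass.
By the parallel-axis theorem, I = I_cm + md² = 0.07510 + 0.1502 = 0.2253 kg·m².
T = 2π√(I/(mgd)) = 2π√(0.2253/(2.31 × 1.35 × 0.255)) = 3.34 s.

3.34 s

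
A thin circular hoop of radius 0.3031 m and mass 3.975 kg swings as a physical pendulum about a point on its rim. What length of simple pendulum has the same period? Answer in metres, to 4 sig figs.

The equivalent simple-pendulum length is L_eq = I/(md), where I is about the pivot and d = 0.30310 m.
I_cm = mR² = 0.36518 kg·m², so I = I_cm + md² = 0.36518 + 0.36518 = 0.73036 kg·m².
L_eq = 0.73036/(3.975 × 0.30310) = 0.6062 m.

0.6062 m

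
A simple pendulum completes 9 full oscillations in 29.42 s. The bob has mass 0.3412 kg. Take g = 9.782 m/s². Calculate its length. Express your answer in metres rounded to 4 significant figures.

T = 29.42/9 = 3.2689 s.
From T = 2π√(L/g), L = gT²/(4π²) = 9.782 × 3.2689²/(4π²) = 2.648 m.

2.648 m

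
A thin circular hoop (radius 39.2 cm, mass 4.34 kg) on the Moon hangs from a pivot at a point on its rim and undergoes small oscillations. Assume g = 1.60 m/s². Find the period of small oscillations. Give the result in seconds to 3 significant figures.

4.40 s

I_cm = mr² = 0.6669 kg·m². The pivot is at distance d = 0.392 m from the centre of mass.
By the parallel-axis theorem, I = I_cm + md² = 0.6669 + 0.6669 = 1.334 kg·m².
T = 2π√(I/(mgd)) = 2π√(1.334/(4.34 × 1.60 × 0.392)) = 4.40 s.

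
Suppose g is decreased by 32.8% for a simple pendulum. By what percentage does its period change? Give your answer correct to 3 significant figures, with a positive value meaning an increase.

T ∝ 1/√g, so T'/T = 1/√(0.6720) = 1.220.
Percentage change in T = (1.220 − 1) × 100% = 22.0%.

22.0%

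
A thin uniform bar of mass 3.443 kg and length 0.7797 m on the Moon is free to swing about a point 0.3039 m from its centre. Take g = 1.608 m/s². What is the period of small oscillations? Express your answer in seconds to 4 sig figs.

3.399 s

For a physical pendulum T = 2π√(I/(mgd)), with d = 0.30390 m from pivot to centre of mass.
I_cm = mL²/12 = 3.443 × 0.7797²/12 = 0.17443 kg·m²; I = I_cm + md² = 0.17443 + 3.443 × 0.30390² = 0.49240 kg·m².
T = 2π√(0.49240/(3.443 × 1.608 × 0.30390)) = 3.399 s.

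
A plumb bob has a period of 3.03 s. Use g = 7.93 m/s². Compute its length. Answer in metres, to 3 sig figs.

1.84 m

From T = 2π√(L/g), L = gT²/(4π²) = 7.93 × 3.030²/(4π²) = 1.84 m.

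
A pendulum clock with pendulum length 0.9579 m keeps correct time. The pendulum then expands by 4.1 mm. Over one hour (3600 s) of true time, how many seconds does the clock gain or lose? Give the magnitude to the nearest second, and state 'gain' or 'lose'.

lose 8 s

T ∝ √L, so T'/T = √(0.96200/0.9579) = 1.00214.
In 3600 s of true time the clock registers 3600/1.00214 = 3592.3 s, so it loses 8 s.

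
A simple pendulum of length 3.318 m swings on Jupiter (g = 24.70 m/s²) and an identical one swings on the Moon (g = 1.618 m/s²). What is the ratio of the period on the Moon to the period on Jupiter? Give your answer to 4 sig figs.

3.907

T ∝ 1/√g, so T₂/T₁ = √(g₁/g₂) = √(24.70/1.618) = 3.907.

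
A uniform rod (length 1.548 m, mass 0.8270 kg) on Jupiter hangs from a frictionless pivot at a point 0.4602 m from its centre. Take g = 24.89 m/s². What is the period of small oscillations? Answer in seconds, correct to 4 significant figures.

For a physical pendulum T = 2π√(I/(mgd)), with d = 0.46020 m from pivot to centre of mass.
I_cm = mL²/12 = 0.8270 × 1.548²/12 = 0.16515 kg·m²; I = I_cm + md² = 0.16515 + 0.8270 × 0.46020² = 0.34029 kg·m².
T = 2π√(0.34029/(0.8270 × 24.89 × 0.46020)) = 1.191 s.

1.191 s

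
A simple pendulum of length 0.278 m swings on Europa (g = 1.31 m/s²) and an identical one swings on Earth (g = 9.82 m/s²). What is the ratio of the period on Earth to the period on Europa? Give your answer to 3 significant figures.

T ∝ 1/√g, so T₂/T₁ = √(g₁/g₂) = √(1.31/9.82) = 0.365.

0.365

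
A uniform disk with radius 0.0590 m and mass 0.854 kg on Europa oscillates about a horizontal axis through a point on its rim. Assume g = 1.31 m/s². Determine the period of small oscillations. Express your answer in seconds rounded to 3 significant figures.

I_cm = ½mr² = 0.001486 kg·m². The pivot is at distance d = 0.0590 m from the centre of mass.
By the parallel-axis theorem, I = I_cm + md² = 0.001486 + 0.002973 = 0.004459 kg·m².
T = 2π√(I/(mgd)) = 2π√(0.004459/(0.854 × 1.31 × 0.0590)) = 1.63 s.

1.63 s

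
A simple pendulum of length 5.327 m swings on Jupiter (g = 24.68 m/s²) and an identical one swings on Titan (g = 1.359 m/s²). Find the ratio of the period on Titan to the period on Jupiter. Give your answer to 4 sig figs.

T ∝ 1/√g, so T₂/T₁ = √(g₁/g₂) = √(24.68/1.359) = 4.262.

4.262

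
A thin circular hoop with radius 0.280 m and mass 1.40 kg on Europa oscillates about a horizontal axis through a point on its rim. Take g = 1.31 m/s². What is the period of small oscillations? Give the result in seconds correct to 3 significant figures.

I_cm = mr² = 0.1098 kg·m². The pivot is at distance d = 0.280 m from the centre of mass.
By the parallel-axis theorem, I = I_cm + md² = 0.1098 + 0.1098 = 0.2195 kg·m².
T = 2π√(I/(mgd)) = 2π√(0.2195/(1.40 × 1.31 × 0.280)) = 4.11 s.

4.11 s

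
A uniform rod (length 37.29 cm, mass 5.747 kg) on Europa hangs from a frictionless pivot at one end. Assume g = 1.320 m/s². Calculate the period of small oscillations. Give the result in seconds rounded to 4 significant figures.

2.727 s

For a physical pendulum T = 2π√(I/(mgd)), with d = 0.18645 m from pivot to centre of mass.
I_cm = mL²/12 = 5.747 × 0.3729²/12 = 0.066595 kg·m²; I = I_cm + md² = 0.066595 + 5.747 × 0.18645² = 0.26638 kg·m².
T = 2π√(0.26638/(5.747 × 1.320 × 0.18645)) = 2.727 s.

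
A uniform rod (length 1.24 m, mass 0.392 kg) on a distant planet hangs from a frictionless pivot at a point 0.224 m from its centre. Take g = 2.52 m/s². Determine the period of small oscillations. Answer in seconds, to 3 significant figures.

For a physical pendulum T = 2π√(I/(mgd)), with d = 0.2240 m from pivot to centre of mass.
I_cm = mL²/12 = 0.392 × 1.24²/12 = 0.05023 kg·m²; I = I_cm + md² = 0.05023 + 0.392 × 0.2240² = 0.06990 kg·m².
T = 2π√(0.06990/(0.392 × 2.52 × 0.2240)) = 3.53 s.

3.53 s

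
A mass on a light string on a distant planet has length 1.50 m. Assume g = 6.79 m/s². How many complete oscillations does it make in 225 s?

76

T = 2π√(L/g) = 2π√(1.50/6.79) = 2.953 s.
Number of complete oscillations = ⌊225/2.953⌋ = ⌊76.19⌋ = 76.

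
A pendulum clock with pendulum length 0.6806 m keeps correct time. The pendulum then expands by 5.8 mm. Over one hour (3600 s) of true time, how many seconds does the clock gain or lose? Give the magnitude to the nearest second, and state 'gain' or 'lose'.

lose 15 s

T ∝ √L, so T'/T = √(0.68640/0.6806) = 1.00425.
In 3600 s of true time the clock registers 3600/1.00425 = 3584.8 s, so it loses 15 s.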